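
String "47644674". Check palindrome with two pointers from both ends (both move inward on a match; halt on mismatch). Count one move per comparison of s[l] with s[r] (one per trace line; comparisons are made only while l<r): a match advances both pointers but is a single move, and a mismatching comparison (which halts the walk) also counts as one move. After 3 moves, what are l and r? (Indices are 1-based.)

l=4, r=5

[1,8] '4'=='4' → l++,r--
[2,7] '7'=='7' → l++,r--
[3,6] '6'=='6' → l++,r--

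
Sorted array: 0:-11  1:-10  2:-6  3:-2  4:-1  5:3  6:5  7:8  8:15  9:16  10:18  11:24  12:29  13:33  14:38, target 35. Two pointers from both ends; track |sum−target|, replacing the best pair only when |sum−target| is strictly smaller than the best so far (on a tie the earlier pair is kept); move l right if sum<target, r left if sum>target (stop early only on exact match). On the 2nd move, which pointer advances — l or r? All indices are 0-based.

[0,14] -11+38=27 d=8 * → l++
[1,14] -10+38=28 d=7 * → l++

l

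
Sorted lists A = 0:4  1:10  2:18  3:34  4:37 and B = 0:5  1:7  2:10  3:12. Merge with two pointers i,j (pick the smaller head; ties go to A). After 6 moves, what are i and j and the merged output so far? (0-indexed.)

i=2, j=4, merged so far=[4, 5, 7, 10, 10, 12]

i=0 j=0: A[i]=4<=B[j]=5 take 4, i++
i=1 j=0: A[i]=10>B[j]=5 take 5, j++
i=1 j=1: A[i]=10>B[j]=7 take 7, j++
i=1 j=2: A[i]=10<=B[j]=10 take 10, i++
i=2 j=2: A[i]=18>B[j]=10 take 10, j++
i=2 j=3: A[i]=18>B[j]=12 take 12, j++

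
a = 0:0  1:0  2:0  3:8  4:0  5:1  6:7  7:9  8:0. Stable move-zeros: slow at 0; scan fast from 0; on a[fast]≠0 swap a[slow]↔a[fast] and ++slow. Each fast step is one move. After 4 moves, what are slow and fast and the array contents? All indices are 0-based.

slow=1, fast=4, a=[8, 0, 0, 0, 0, 1, 7, 9, 0]

slow=0 fast=0: a[fast]=0, fast++
slow=0 fast=1: a[fast]=0, fast++
slow=0 fast=2: a[fast]=0, fast++
slow=0 fast=3: a[fast]=8≠0 swap→a[0]=8, slow++,fast++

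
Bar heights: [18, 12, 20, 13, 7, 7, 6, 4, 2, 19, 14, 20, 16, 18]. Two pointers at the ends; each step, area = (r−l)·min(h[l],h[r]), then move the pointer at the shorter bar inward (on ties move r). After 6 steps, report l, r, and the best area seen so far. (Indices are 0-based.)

l=0 r=13: min(18,18)*13=234 best=234 *, r--
l=0 r=12: min(18,16)*12=192 best=234, r--
l=0 r=11: min(18,20)*11=198 best=234, l++
l=1 r=11: min(12,20)*10=120 best=234, l++
l=2 r=11: min(20,20)*9=180 best=234, r--
l=2 r=10: min(20,14)*8=112 best=234, r--

l=2, r=9, best area=234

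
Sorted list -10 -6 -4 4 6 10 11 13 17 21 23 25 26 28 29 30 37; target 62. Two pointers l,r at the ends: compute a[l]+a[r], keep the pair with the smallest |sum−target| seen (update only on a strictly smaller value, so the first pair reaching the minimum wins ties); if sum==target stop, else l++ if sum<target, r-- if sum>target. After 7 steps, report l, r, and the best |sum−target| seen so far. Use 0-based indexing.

[0,16] -10+37=27 d=35 * → l++
[1,16] -6+37=31 d=31 * → l++
[2,16] -4+37=33 d=29 * → l++
[3,16] 4+37=41 d=21 * → l++
[4,16] 6+37=43 d=19 * → l++
[5,16] 10+37=47 d=15 * → l++
[6,16] 11+37=48 d=14 * → l++

l=7, r=16, best |Δ|=14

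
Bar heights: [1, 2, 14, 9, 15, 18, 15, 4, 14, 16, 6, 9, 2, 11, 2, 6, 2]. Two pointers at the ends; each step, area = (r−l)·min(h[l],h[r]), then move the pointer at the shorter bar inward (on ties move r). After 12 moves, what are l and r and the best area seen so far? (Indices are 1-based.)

l=6, r=10, best area=121

[1,17] min(1,2)*16=16 best=16 * → l++
[2,17] min(2,2)*15=30 best=30 * → r--
[2,16] min(2,6)*14=28 best=30 → l++
[3,16] min(14,6)*13=78 best=78 * → r--
[3,15] min(14,2)*12=24 best=78 → r--
[3,14] min(14,11)*11=121 best=121 * → r--
[3,13] min(14,2)*10=20 best=121 → r--
[3,12] min(14,9)*9=81 best=121 → r--
[3,11] min(14,6)*8=48 best=121 → r--
[3,10] min(14,16)*7=98 best=121 → l++
[4,10] min(9,16)*6=54 best=121 → l++
[5,10] min(15,16)*5=75 best=121 → l++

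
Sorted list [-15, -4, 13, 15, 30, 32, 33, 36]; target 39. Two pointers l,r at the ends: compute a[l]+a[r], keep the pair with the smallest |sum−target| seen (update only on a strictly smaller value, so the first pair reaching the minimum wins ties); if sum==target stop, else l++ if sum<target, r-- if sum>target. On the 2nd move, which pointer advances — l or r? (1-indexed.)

l

[1,8] -15+36=21 d=18 * → l++
[2,8] -4+36=32 d=7 * → l++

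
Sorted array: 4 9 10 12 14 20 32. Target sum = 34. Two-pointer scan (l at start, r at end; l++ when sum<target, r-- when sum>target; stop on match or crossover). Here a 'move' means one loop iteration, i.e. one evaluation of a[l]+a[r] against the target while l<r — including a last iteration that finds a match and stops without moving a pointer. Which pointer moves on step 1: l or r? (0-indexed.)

r

[0,6] 4+32=36 >34 → r--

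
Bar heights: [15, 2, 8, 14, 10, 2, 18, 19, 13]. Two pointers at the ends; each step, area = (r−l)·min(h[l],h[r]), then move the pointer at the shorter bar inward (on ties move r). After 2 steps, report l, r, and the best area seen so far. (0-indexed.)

l=1, r=7, best area=105

l=0 r=8: min(15,13)*8=104 best=104 *, r--
l=0 r=7: min(15,19)*7=105 best=105 *, l++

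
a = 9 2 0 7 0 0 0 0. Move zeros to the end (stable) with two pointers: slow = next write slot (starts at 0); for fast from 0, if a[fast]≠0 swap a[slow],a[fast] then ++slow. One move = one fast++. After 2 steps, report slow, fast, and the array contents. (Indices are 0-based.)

slow=0 fast=0: a[fast]=9≠0 swap→a[0]=9, slow++,fast++
slow=1 fast=1: a[fast]=2≠0 swap→a[1]=2, slow++,fast++

slow=2, fast=2, a=[9, 2, 0, 7, 0, 0, 0, 0]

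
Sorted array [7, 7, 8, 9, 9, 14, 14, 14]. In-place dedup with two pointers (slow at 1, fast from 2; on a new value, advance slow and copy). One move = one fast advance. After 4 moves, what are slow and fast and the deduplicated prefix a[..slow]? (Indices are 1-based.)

slow=1 fast=2: a[fast]=7=a[slow] dup, fast++
slow=1 fast=3: a[fast]=8≠a[slow]=7 write a[2]=8, slow++,fast++
slow=2 fast=4: a[fast]=9≠a[slow]=8 write a[3]=9, slow++,fast++
slow=3 fast=5: a[fast]=9=a[slow] dup, fast++

slow=3, fast=6, prefix=[7, 8, 9]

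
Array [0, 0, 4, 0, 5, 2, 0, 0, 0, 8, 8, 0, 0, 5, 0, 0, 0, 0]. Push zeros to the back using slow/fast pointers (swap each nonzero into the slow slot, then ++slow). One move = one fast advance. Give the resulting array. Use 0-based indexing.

(s=0,f=0) a[fast]=0 → fast++
(s=0,f=1) a[fast]=0 → fast++
(s=0,f=2) a[fast]=4≠0 swap→a[0]=4 → slow++,fast++
(s=1,f=3) a[fast]=0 → fast++
(s=1,f=4) a[fast]=5≠0 swap→a[1]=5 → slow++,fast++
(s=2,f=5) a[fast]=2≠0 swap→a[2]=2 → slow++,fast++
(s=3,f=6) a[fast]=0 → fast++
(s=3,f=7) a[fast]=0 → fast++
(s=3,f=8) a[fast]=0 → fast++
(s=3,f=9) a[fast]=8≠0 swap→a[3]=8 → slow++,fast++
(s=4,f=10) a[fast]=8≠0 swap→a[4]=8 → slow++,fast++
(s=5,f=11) a[fast]=0 → fast++
(s=5,f=12) a[fast]=0 → fast++
(s=5,f=13) a[fast]=5≠0 swap→a[5]=5 → slow++,fast++
(s=6,f=14) a[fast]=0 → fast++
(s=6,f=15) a[fast]=0 → fast++
(s=6,f=16) a[fast]=0 → fast++
(s=6,f=17) a[fast]=0 → fast++

[4, 5, 2, 8, 8, 5, 0, 0, 0, 0, 0, 0, 0, 0, 0, 0, 0, 0]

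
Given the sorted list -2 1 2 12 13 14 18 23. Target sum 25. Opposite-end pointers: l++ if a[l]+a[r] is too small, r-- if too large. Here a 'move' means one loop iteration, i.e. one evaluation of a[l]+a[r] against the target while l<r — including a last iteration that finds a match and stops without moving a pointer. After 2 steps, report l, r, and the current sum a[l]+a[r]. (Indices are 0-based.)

[0,7] -2+23=21 <25 → l++
[1,7] 1+23=24 <25 → l++

l=2, r=7, sum=25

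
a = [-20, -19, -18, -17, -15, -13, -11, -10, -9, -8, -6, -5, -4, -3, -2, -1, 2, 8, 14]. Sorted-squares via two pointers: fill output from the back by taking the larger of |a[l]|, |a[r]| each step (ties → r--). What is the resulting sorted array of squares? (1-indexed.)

l=1 r=19: |-20|>|14| out[19]=400, l++
l=2 r=19: |-19|>|14| out[18]=361, l++
l=3 r=19: |-18|>|14| out[17]=324, l++
l=4 r=19: |-17|>|14| out[16]=289, l++
l=5 r=19: |-15|>|14| out[15]=225, l++
l=6 r=19: |-13|<=|14| out[14]=196, r--
l=6 r=18: |-13|>|8| out[13]=169, l++
l=7 r=18: |-11|>|8| out[12]=121, l++
l=8 r=18: |-10|>|8| out[11]=100, l++
l=9 r=18: |-9|>|8| out[10]=81, l++
l=10 r=18: |-8|<=|8| out[9]=64, r--
l=10 r=17: |-8|>|2| out[8]=64, l++
l=11 r=17: |-6|>|2| out[7]=36, l++
l=12 r=17: |-5|>|2| out[6]=25, l++
l=13 r=17: |-4|>|2| out[5]=16, l++
l=14 r=17: |-3|>|2| out[4]=9, l++
l=15 r=17: |-2|<=|2| out[3]=4, r--
l=15 r=16: |-2|>|-1| out[2]=4, l++
l=16 r=16: |-1|<=|-1| out[1]=1, r--

[1, 4, 4, 9, 16, 25, 36, 64, 64, 81, 100, 121, 169, 196, 225, 289, 324, 361, 400]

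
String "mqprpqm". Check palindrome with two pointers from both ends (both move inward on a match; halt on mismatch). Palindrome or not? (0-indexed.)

[0,6] 'm'=='m' → l++,r--
[1,5] 'q'=='q' → l++,r--
[2,4] 'p'=='p' → l++,r--

palindrome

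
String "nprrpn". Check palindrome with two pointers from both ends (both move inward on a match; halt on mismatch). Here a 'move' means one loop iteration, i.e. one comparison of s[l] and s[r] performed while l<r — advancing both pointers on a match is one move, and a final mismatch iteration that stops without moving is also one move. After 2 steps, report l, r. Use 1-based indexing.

l=3, r=4

[1,6] 'n'=='n' → l++,r--
[2,5] 'p'=='p' → l++,r--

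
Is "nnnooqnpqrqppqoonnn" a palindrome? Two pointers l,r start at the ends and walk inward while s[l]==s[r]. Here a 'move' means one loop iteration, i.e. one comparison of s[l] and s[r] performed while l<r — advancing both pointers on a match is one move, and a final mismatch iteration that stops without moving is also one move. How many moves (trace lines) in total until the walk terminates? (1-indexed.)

7 moves

[1,19] 'n'=='n' → l++,r--
[2,18] 'n'=='n' → l++,r--
[3,17] 'n'=='n' → l++,r--
[4,16] 'o'=='o' → l++,r--
[5,15] 'o'=='o' → l++,r--
[6,14] 'q'=='q' → l++,r--
[7,13] 'n'!='p' → stop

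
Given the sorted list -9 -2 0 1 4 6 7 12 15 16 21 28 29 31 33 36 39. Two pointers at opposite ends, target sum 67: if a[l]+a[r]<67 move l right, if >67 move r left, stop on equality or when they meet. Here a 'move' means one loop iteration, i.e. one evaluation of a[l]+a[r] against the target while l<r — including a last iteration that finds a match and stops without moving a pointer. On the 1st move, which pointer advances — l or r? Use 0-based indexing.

l

l=0 r=16: -9+39=30 <67, l++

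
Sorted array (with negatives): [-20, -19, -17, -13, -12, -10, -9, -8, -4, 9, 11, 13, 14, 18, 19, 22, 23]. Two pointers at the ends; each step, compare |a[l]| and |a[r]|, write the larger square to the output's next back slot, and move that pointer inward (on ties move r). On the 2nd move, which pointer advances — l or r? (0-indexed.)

r

[0,16] |-20|<=|23| out[16]=529 → r--
[0,15] |-20|<=|22| out[15]=484 → r--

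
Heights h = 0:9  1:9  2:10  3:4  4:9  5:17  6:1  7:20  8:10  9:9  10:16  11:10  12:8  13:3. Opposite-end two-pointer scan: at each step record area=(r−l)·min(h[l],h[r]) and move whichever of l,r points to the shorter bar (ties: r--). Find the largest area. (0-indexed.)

l=0 r=13: min(9,3)*13=39 best=39 *, r--
l=0 r=12: min(9,8)*12=96 best=96 *, r--
l=0 r=11: min(9,10)*11=99 best=99 *, l++
l=1 r=11: min(9,10)*10=90 best=99, l++
l=2 r=11: min(10,10)*9=90 best=99, r--
l=2 r=10: min(10,16)*8=80 best=99, l++
l=3 r=10: min(4,16)*7=28 best=99, l++
l=4 r=10: min(9,16)*6=54 best=99, l++
l=5 r=10: min(17,16)*5=80 best=99, r--
l=5 r=9: min(17,9)*4=36 best=99, r--
l=5 r=8: min(17,10)*3=30 best=99, r--
l=5 r=7: min(17,20)*2=34 best=99, l++
l=6 r=7: min(1,20)*1=1 best=99, l++

max area = 99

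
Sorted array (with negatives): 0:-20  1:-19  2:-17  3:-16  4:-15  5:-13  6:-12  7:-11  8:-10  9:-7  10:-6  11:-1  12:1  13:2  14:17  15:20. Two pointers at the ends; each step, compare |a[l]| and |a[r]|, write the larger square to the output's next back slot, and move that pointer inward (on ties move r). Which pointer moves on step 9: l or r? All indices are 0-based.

l

l=0 r=15: |-20|<=|20| out[15]=400, r--
l=0 r=14: |-20|>|17| out[14]=400, l++
l=1 r=14: |-19|>|17| out[13]=361, l++
l=2 r=14: |-17|<=|17| out[12]=289, r--
l=2 r=13: |-17|>|2| out[11]=289, l++
l=3 r=13: |-16|>|2| out[10]=256, l++
l=4 r=13: |-15|>|2| out[9]=225, l++
l=5 r=13: |-13|>|2| out[8]=169, l++
l=6 r=13: |-12|>|2| out[7]=144, l++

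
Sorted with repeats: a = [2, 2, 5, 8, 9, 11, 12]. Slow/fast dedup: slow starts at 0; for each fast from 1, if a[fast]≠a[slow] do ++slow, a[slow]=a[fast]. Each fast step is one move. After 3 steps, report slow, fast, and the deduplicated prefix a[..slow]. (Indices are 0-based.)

slow=0 fast=1: a[fast]=2=a[slow] dup, fast++
slow=0 fast=2: a[fast]=5≠a[slow]=2 write a[1]=5, slow++,fast++
slow=1 fast=3: a[fast]=8≠a[slow]=5 write a[2]=8, slow++,fast++

slow=2, fast=4, prefix=[2, 5, 8]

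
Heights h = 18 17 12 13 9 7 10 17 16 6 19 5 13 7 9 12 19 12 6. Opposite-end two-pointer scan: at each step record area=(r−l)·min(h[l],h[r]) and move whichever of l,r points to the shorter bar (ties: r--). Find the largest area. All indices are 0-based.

max area = 288

[0,18] min(18,6)*18=108 best=108 * → r--
[0,17] min(18,12)*17=204 best=204 * → r--
[0,16] min(18,19)*16=288 best=288 * → l++
[1,16] min(17,19)*15=255 best=288 → l++
[2,16] min(12,19)*14=168 best=288 → l++
[3,16] min(13,19)*13=169 best=288 → l++
[4,16] min(9,19)*12=108 best=288 → l++
[5,16] min(7,19)*11=77 best=288 → l++
[6,16] min(10,19)*10=100 best=288 → l++
[7,16] min(17,19)*9=153 best=288 → l++
[8,16] min(16,19)*8=128 best=288 → l++
[9,16] min(6,19)*7=42 best=288 → l++
[10,16] min(19,19)*6=114 best=288 → r--
[10,15] min(19,12)*5=60 best=288 → r--
[10,14] min(19,9)*4=36 best=288 → r--
[10,13] min(19,7)*3=21 best=288 → r--
[10,12] min(19,13)*2=26 best=288 → r--
[10,11] min(19,5)*1=5 best=288 → r--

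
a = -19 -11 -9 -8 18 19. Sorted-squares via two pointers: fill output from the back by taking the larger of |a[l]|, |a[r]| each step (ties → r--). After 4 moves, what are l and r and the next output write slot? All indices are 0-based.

[0,5] |-19|<=|19| out[5]=361 → r--
[0,4] |-19|>|18| out[4]=361 → l++
[1,4] |-11|<=|18| out[3]=324 → r--
[1,3] |-11|>|-8| out[2]=121 → l++

l=2, r=3, next write slot=1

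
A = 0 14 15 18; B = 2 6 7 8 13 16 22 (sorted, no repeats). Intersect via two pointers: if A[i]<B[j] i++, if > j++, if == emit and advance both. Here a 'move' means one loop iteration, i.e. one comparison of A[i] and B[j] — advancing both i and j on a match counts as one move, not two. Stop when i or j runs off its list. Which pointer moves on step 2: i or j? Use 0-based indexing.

j

[i=0,j=0] 0<2 → i++
[i=1,j=0] 14>2 → j++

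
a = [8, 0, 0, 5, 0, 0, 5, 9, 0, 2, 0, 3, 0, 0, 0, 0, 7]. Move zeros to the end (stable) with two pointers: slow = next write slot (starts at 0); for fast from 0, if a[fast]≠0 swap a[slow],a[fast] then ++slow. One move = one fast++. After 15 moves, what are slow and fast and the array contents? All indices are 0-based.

slow=6, fast=15, a=[8, 5, 5, 9, 2, 3, 0, 0, 0, 0, 0, 0, 0, 0, 0, 0, 7]

slow=0 fast=0: a[fast]=8≠0 swap→a[0]=8, slow++,fast++
slow=1 fast=1: a[fast]=0, fast++
slow=1 fast=2: a[fast]=0, fast++
slow=1 fast=3: a[fast]=5≠0 swap→a[1]=5, slow++,fast++
slow=2 fast=4: a[fast]=0, fast++
slow=2 fast=5: a[fast]=0, fast++
slow=2 fast=6: a[fast]=5≠0 swap→a[2]=5, slow++,fast++
slow=3 fast=7: a[fast]=9≠0 swap→a[3]=9, slow++,fast++
slow=4 fast=8: a[fast]=0, fast++
slow=4 fast=9: a[fast]=2≠0 swap→a[4]=2, slow++,fast++
slow=5 fast=10: a[fast]=0, fast++
slow=5 fast=11: a[fast]=3≠0 swap→a[5]=3, slow++,fast++
slow=6 fast=12: a[fast]=0, fast++
slow=6 fast=13: a[fast]=0, fast++
slow=6 fast=14: a[fast]=0, fast++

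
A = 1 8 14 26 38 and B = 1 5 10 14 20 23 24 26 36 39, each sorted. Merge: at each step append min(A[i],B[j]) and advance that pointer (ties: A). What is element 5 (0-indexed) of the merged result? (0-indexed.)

merged[5] = 14

[i=0,j=0] A[i]=1<=B[j]=1 take 1 → i++
[i=1,j=0] A[i]=8>B[j]=1 take 1 → j++
[i=1,j=1] A[i]=8>B[j]=5 take 5 → j++
[i=1,j=2] A[i]=8<=B[j]=10 take 8 → i++
[i=2,j=2] A[i]=14>B[j]=10 take 10 → j++
[i=2,j=3] A[i]=14<=B[j]=14 take 14 → i++
[i=3,j=3] A[i]=26>B[j]=14 take 14 → j++
[i=3,j=4] A[i]=26>B[j]=20 take 20 → j++
[i=3,j=5] A[i]=26>B[j]=23 take 23 → j++
[i=3,j=6] A[i]=26>B[j]=24 take 24 → j++
[i=3,j=7] A[i]=26<=B[j]=26 take 26 → i++
[i=4,j=7] A[i]=38>B[j]=26 take 26 → j++
[i=4,j=8] A[i]=38>B[j]=36 take 36 → j++
[i=4,j=9] A[i]=38<=B[j]=39 take 38 → i++
[i=5,j=9] A done, take B[j]=39 → j++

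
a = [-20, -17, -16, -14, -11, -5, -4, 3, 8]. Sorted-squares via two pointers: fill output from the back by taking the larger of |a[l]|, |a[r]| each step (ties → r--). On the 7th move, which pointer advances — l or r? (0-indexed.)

l

[0,8] |-20|>|8| out[8]=400 → l++
[1,8] |-17|>|8| out[7]=289 → l++
[2,8] |-16|>|8| out[6]=256 → l++
[3,8] |-14|>|8| out[5]=196 → l++
[4,8] |-11|>|8| out[4]=121 → l++
[5,8] |-5|<=|8| out[3]=64 → r--
[5,7] |-5|>|3| out[2]=25 → l++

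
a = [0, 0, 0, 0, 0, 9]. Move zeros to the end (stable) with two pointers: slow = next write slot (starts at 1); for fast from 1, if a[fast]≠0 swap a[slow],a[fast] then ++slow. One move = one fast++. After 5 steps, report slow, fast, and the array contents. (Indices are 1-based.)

(s=1,f=1) a[fast]=0 → fast++
(s=1,f=2) a[fast]=0 → fast++
(s=1,f=3) a[fast]=0 → fast++
(s=1,f=4) a[fast]=0 → fast++
(s=1,f=5) a[fast]=0 → fast++

slow=1, fast=6, a=[0, 0, 0, 0, 0, 9]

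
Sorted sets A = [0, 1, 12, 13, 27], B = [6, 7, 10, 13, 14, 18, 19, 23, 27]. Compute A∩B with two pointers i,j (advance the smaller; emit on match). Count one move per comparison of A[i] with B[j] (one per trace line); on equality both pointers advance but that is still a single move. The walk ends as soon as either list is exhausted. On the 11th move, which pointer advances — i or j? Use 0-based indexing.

[i=0,j=0] 0<6 → i++
[i=1,j=0] 1<6 → i++
[i=2,j=0] 12>6 → j++
[i=2,j=1] 12>7 → j++
[i=2,j=2] 12>10 → j++
[i=2,j=3] 12<13 → i++
[i=3,j=3] 13==13 emit → i++,j++
[i=4,j=4] 27>14 → j++
[i=4,j=5] 27>18 → j++
[i=4,j=6] 27>19 → j++
[i=4,j=7] 27>23 → j++

j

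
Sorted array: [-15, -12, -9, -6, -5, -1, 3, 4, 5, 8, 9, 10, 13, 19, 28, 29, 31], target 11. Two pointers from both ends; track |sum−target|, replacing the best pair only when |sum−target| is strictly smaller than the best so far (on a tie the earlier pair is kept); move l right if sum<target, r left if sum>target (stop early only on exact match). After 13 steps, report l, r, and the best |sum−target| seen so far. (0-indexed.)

l=0 r=16: -15+31=16 d=5 *, r--
l=0 r=15: -15+29=14 d=3 *, r--
l=0 r=14: -15+28=13 d=2 *, r--
l=0 r=13: -15+19=4 d=7, l++
l=1 r=13: -12+19=7 d=4, l++
l=2 r=13: -9+19=10 d=1 *, l++
l=3 r=13: -6+19=13 d=2, r--
l=3 r=12: -6+13=7 d=4, l++
l=4 r=12: -5+13=8 d=3, l++
l=5 r=12: -1+13=12 d=1, r--
l=5 r=11: -1+10=9 d=2, l++
l=6 r=11: 3+10=13 d=2, r--
l=6 r=10: 3+9=12 d=1, r--

l=6, r=9, best |Δ|=1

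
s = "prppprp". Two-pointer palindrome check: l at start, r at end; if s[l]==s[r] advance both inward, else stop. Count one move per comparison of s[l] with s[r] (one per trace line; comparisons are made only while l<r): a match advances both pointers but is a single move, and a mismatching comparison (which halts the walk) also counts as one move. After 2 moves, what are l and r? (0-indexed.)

l=2, r=4

l=0 r=6: 'p'=='p', l++,r--
l=1 r=5: 'r'=='r', l++,r--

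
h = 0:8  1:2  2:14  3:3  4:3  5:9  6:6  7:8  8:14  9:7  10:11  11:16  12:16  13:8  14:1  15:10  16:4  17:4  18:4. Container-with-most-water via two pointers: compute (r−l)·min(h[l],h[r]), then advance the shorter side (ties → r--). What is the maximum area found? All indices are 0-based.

max area = 140

[0,18] min(8,4)*18=72 best=72 * → r--
[0,17] min(8,4)*17=68 best=72 → r--
[0,16] min(8,4)*16=64 best=72 → r--
[0,15] min(8,10)*15=120 best=120 * → l++
[1,15] min(2,10)*14=28 best=120 → l++
[2,15] min(14,10)*13=130 best=130 * → r--
[2,14] min(14,1)*12=12 best=130 → r--
[2,13] min(14,8)*11=88 best=130 → r--
[2,12] min(14,16)*10=140 best=140 * → l++
[3,12] min(3,16)*9=27 best=140 → l++
[4,12] min(3,16)*8=24 best=140 → l++
[5,12] min(9,16)*7=63 best=140 → l++
[6,12] min(6,16)*6=36 best=140 → l++
[7,12] min(8,16)*5=40 best=140 → l++
[8,12] min(14,16)*4=56 best=140 → l++
[9,12] min(7,16)*3=21 best=140 → l++
[10,12] min(11,16)*2=22 best=140 → l++
[11,12] min(16,16)*1=16 best=140 → r--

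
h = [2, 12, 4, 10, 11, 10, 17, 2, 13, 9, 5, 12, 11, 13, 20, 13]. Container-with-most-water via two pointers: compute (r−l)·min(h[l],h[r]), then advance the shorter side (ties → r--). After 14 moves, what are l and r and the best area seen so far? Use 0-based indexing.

[0,15] min(2,13)*15=30 best=30 * → l++
[1,15] min(12,13)*14=168 best=168 * → l++
[2,15] min(4,13)*13=52 best=168 → l++
[3,15] min(10,13)*12=120 best=168 → l++
[4,15] min(11,13)*11=121 best=168 → l++
[5,15] min(10,13)*10=100 best=168 → l++
[6,15] min(17,13)*9=117 best=168 → r--
[6,14] min(17,20)*8=136 best=168 → l++
[7,14] min(2,20)*7=14 best=168 → l++
[8,14] min(13,20)*6=78 best=168 → l++
[9,14] min(9,20)*5=45 best=168 → l++
[10,14] min(5,20)*4=20 best=168 → l++
[11,14] min(12,20)*3=36 best=168 → l++
[12,14] min(11,20)*2=22 best=168 → l++

l=13, r=14, best area=168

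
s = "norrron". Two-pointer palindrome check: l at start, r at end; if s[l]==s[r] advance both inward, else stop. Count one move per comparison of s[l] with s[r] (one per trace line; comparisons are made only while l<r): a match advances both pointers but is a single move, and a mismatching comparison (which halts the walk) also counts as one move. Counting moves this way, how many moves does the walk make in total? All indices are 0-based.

3 moves

l=0 r=6: 'n'=='n', l++,r--
l=1 r=5: 'o'=='o', l++,r--
l=2 r=4: 'r'=='r', l++,r--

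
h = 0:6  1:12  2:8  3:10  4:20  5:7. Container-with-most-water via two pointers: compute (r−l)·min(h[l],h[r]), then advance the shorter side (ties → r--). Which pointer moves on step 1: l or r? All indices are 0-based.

[0,5] min(6,7)*5=30 best=30 * → l++

l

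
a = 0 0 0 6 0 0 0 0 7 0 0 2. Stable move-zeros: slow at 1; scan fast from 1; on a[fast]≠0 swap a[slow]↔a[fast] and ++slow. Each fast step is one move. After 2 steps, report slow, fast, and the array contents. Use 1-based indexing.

slow=1 fast=1: a[fast]=0, fast++
slow=1 fast=2: a[fast]=0, fast++

slow=1, fast=3, a=[0, 0, 0, 6, 0, 0, 0, 0, 7, 0, 0, 2]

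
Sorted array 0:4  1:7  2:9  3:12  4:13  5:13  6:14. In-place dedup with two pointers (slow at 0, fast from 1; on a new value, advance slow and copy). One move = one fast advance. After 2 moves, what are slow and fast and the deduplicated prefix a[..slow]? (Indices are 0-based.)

(s=0,f=1) a[fast]=7≠a[slow]=4 write a[1]=7 → slow++,fast++
(s=1,f=2) a[fast]=9≠a[slow]=7 write a[2]=9 → slow++,fast++

slow=2, fast=3, prefix=[4, 7, 9]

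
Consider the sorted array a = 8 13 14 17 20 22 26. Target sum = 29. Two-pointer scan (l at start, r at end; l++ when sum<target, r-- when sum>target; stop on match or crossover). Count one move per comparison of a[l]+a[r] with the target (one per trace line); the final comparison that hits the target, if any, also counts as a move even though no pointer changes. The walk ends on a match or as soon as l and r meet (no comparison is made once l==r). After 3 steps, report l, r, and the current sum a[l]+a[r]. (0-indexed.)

l=1, r=4, sum=33

l=0 r=6: 8+26=34 >29, r--
l=0 r=5: 8+22=30 >29, r--
l=0 r=4: 8+20=28 <29, l++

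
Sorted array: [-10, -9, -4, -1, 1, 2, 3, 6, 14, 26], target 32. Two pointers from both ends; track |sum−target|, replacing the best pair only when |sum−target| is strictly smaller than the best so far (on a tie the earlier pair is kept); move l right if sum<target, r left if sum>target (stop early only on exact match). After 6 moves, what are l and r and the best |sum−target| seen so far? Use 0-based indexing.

[0,9] -10+26=16 d=16 * → l++
[1,9] -9+26=17 d=15 * → l++
[2,9] -4+26=22 d=10 * → l++
[3,9] -1+26=25 d=7 * → l++
[4,9] 1+26=27 d=5 * → l++
[5,9] 2+26=28 d=4 * → l++

l=6, r=9, best |Δ|=4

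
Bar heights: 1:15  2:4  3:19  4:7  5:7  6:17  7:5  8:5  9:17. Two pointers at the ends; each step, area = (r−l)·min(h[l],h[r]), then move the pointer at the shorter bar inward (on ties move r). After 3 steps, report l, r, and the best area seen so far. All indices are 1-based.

l=3, r=8, best area=120

l=1 r=9: min(15,17)*8=120 best=120 *, l++
l=2 r=9: min(4,17)*7=28 best=120, l++
l=3 r=9: min(19,17)*6=102 best=120, r--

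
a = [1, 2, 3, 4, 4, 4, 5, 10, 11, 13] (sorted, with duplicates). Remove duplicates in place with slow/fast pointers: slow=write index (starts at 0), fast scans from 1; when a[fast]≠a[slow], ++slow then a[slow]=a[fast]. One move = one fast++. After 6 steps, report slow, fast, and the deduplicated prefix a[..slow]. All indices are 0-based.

slow=4, fast=7, prefix=[1, 2, 3, 4, 5]

(s=0,f=1) a[fast]=2≠a[slow]=1 write a[1]=2 → slow++,fast++
(s=1,f=2) a[fast]=3≠a[slow]=2 write a[2]=3 → slow++,fast++
(s=2,f=3) a[fast]=4≠a[slow]=3 write a[3]=4 → slow++,fast++
(s=3,f=4) a[fast]=4=a[slow] dup → fast++
(s=3,f=5) a[fast]=4=a[slow] dup → fast++
(s=3,f=6) a[fast]=5≠a[slow]=4 write a[4]=5 → slow++,fast++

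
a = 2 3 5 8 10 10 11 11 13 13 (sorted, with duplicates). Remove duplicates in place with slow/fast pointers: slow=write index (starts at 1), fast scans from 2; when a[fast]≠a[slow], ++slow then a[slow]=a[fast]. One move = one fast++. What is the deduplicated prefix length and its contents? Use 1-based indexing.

slow=1 fast=2: a[fast]=3≠a[slow]=2 write a[2]=3, slow++,fast++
slow=2 fast=3: a[fast]=5≠a[slow]=3 write a[3]=5, slow++,fast++
slow=3 fast=4: a[fast]=8≠a[slow]=5 write a[4]=8, slow++,fast++
slow=4 fast=5: a[fast]=10≠a[slow]=8 write a[5]=10, slow++,fast++
slow=5 fast=6: a[fast]=10=a[slow] dup, fast++
slow=5 fast=7: a[fast]=11≠a[slow]=10 write a[6]=11, slow++,fast++
slow=6 fast=8: a[fast]=11=a[slow] dup, fast++
slow=6 fast=9: a[fast]=13≠a[slow]=11 write a[7]=13, slow++,fast++
slow=7 fast=10: a[fast]=13=a[slow] dup, fast++

length 7; prefix = [2, 3, 5, 8, 10, 11, 13]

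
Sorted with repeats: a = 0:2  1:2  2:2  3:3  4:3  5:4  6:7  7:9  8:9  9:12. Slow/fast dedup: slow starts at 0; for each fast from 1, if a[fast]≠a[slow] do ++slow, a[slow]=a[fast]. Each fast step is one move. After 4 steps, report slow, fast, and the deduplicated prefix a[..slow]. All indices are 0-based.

slow=0 fast=1: a[fast]=2=a[slow] dup, fast++
slow=0 fast=2: a[fast]=2=a[slow] dup, fast++
slow=0 fast=3: a[fast]=3≠a[slow]=2 write a[1]=3, slow++,fast++
slow=1 fast=4: a[fast]=3=a[slow] dup, fast++

slow=1, fast=5, prefix=[2, 3]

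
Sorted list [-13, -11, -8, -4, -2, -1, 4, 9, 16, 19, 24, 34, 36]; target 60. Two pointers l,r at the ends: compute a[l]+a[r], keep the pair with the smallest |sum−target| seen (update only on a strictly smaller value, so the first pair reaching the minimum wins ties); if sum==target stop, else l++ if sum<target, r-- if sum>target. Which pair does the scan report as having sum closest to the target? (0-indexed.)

pair (24, 36) with sum 60 (|Δ|=0)

l=0 r=12: -13+36=23 d=37 *, l++
l=1 r=12: -11+36=25 d=35 *, l++
l=2 r=12: -8+36=28 d=32 *, l++
l=3 r=12: -4+36=32 d=28 *, l++
l=4 r=12: -2+36=34 d=26 *, l++
l=5 r=12: -1+36=35 d=25 *, l++
l=6 r=12: 4+36=40 d=20 *, l++
l=7 r=12: 9+36=45 d=15 *, l++
l=8 r=12: 16+36=52 d=8 *, l++
l=9 r=12: 19+36=55 d=5 *, l++
l=10 r=12: 24+36=60 d=0 *, stop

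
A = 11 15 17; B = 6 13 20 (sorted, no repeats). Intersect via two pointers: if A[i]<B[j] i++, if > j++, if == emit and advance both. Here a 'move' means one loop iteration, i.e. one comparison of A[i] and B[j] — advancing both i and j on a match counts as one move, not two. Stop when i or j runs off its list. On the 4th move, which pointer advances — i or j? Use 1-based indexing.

[i=1,j=1] 11>6 → j++
[i=1,j=2] 11<13 → i++
[i=2,j=2] 15>13 → j++
[i=2,j=3] 15<20 → i++

i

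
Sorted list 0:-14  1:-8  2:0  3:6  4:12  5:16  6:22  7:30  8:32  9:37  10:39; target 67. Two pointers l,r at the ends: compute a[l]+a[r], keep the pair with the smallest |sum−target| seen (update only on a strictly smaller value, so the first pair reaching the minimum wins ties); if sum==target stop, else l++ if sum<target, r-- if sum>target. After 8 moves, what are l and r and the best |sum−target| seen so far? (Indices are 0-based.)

l=7, r=9, best |Δ|=2

[0,10] -14+39=25 d=42 * → l++
[1,10] -8+39=31 d=36 * → l++
[2,10] 0+39=39 d=28 * → l++
[3,10] 6+39=45 d=22 * → l++
[4,10] 12+39=51 d=16 * → l++
[5,10] 16+39=55 d=12 * → l++
[6,10] 22+39=61 d=6 * → l++
[7,10] 30+39=69 d=2 * → r--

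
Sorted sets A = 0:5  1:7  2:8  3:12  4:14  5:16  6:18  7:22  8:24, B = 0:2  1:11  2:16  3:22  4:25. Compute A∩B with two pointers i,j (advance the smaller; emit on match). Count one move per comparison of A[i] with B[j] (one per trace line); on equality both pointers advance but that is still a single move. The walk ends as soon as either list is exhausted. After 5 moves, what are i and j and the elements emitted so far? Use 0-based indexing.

i=0 j=0: 5>2, j++
i=0 j=1: 5<11, i++
i=1 j=1: 7<11, i++
i=2 j=1: 8<11, i++
i=3 j=1: 12>11, j++

i=3, j=2, emitted=[]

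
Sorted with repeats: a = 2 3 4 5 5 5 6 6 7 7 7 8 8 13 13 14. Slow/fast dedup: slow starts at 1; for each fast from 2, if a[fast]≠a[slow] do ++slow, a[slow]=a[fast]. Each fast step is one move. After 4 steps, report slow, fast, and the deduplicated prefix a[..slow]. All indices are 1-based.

(s=1,f=2) a[fast]=3≠a[slow]=2 write a[2]=3 → slow++,fast++
(s=2,f=3) a[fast]=4≠a[slow]=3 write a[3]=4 → slow++,fast++
(s=3,f=4) a[fast]=5≠a[slow]=4 write a[4]=5 → slow++,fast++
(s=4,f=5) a[fast]=5=a[slow] dup → fast++

slow=4, fast=6, prefix=[2, 3, 4, 5]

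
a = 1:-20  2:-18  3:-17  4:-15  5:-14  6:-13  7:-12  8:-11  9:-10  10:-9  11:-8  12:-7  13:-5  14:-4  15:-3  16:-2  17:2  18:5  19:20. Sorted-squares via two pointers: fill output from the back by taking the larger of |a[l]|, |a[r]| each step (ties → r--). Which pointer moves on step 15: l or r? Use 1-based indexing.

[1,19] |-20|<=|20| out[19]=400 → r--
[1,18] |-20|>|5| out[18]=400 → l++
[2,18] |-18|>|5| out[17]=324 → l++
[3,18] |-17|>|5| out[16]=289 → l++
[4,18] |-15|>|5| out[15]=225 → l++
[5,18] |-14|>|5| out[14]=196 → l++
[6,18] |-13|>|5| out[13]=169 → l++
[7,18] |-12|>|5| out[12]=144 → l++
[8,18] |-11|>|5| out[11]=121 → l++
[9,18] |-10|>|5| out[10]=100 → l++
[10,18] |-9|>|5| out[9]=81 → l++
[11,18] |-8|>|5| out[8]=64 → l++
[12,18] |-7|>|5| out[7]=49 → l++
[13,18] |-5|<=|5| out[6]=25 → r--
[13,17] |-5|>|2| out[5]=25 → l++

l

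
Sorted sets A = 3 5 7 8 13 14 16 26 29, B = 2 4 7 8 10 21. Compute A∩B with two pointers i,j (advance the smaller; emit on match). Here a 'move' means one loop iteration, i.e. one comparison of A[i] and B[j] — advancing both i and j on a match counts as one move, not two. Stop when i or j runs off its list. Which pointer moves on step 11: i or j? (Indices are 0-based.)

j

i=0 j=0: 3>2, j++
i=0 j=1: 3<4, i++
i=1 j=1: 5>4, j++
i=1 j=2: 5<7, i++
i=2 j=2: 7==7 emit, i++,j++
i=3 j=3: 8==8 emit, i++,j++
i=4 j=4: 13>10, j++
i=4 j=5: 13<21, i++
i=5 j=5: 14<21, i++
i=6 j=5: 16<21, i++
i=7 j=5: 26>21, j++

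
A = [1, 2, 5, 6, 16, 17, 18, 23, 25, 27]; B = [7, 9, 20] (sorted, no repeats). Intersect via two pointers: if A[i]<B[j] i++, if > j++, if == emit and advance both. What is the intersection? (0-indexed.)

intersection = []

i=0 j=0: 1<7, i++
i=1 j=0: 2<7, i++
i=2 j=0: 5<7, i++
i=3 j=0: 6<7, i++
i=4 j=0: 16>7, j++
i=4 j=1: 16>9, j++
i=4 j=2: 16<20, i++
i=5 j=2: 17<20, i++
i=6 j=2: 18<20, i++
i=7 j=2: 23>20, j++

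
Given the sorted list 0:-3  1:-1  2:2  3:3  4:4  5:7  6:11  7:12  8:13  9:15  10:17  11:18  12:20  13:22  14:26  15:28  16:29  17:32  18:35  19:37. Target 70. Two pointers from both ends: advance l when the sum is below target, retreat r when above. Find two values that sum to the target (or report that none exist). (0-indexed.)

no pair

l=0 r=19: -3+37=34 <70, l++
l=1 r=19: -1+37=36 <70, l++
l=2 r=19: 2+37=39 <70, l++
l=3 r=19: 3+37=40 <70, l++
l=4 r=19: 4+37=41 <70, l++
l=5 r=19: 7+37=44 <70, l++
l=6 r=19: 11+37=48 <70, l++
l=7 r=19: 12+37=49 <70, l++
l=8 r=19: 13+37=50 <70, l++
l=9 r=19: 15+37=52 <70, l++
l=10 r=19: 17+37=54 <70, l++
l=11 r=19: 18+37=55 <70, l++
l=12 r=19: 20+37=57 <70, l++
l=13 r=19: 22+37=59 <70, l++
l=14 r=19: 26+37=63 <70, l++
l=15 r=19: 28+37=65 <70, l++
l=16 r=19: 29+37=66 <70, l++
l=17 r=19: 32+37=69 <70, l++
l=18 r=19: 35+37=72 >70, r--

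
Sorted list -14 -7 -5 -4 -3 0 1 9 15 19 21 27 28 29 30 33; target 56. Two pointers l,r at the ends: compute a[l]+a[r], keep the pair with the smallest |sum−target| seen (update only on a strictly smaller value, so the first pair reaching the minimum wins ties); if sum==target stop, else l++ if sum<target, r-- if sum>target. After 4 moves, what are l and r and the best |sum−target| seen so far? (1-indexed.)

l=1 r=16: -14+33=19 d=37 *, l++
l=2 r=16: -7+33=26 d=30 *, l++
l=3 r=16: -5+33=28 d=28 *, l++
l=4 r=16: -4+33=29 d=27 *, l++

l=5, r=16, best |Δ|=27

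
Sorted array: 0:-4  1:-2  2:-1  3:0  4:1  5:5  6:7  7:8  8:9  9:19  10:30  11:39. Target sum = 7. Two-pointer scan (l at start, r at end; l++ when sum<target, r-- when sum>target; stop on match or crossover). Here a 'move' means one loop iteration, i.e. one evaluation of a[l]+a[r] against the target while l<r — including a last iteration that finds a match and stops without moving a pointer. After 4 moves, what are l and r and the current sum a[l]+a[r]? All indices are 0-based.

l=1, r=8, sum=7

[0,11] -4+39=35 >7 → r--
[0,10] -4+30=26 >7 → r--
[0,9] -4+19=15 >7 → r--
[0,8] -4+9=5 <7 → l++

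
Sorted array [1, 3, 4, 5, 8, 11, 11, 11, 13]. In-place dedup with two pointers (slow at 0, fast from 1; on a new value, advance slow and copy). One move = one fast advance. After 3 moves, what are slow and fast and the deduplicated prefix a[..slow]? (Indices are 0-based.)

(s=0,f=1) a[fast]=3≠a[slow]=1 write a[1]=3 → slow++,fast++
(s=1,f=2) a[fast]=4≠a[slow]=3 write a[2]=4 → slow++,fast++
(s=2,f=3) a[fast]=5≠a[slow]=4 write a[3]=5 → slow++,fast++

slow=3, fast=4, prefix=[1, 3, 4, 5]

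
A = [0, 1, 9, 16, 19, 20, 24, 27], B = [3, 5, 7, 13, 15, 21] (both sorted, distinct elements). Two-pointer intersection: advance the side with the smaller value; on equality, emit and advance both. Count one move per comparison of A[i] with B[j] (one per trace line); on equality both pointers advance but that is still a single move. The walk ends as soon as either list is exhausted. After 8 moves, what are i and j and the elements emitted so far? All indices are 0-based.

i=0 j=0: 0<3, i++
i=1 j=0: 1<3, i++
i=2 j=0: 9>3, j++
i=2 j=1: 9>5, j++
i=2 j=2: 9>7, j++
i=2 j=3: 9<13, i++
i=3 j=3: 16>13, j++
i=3 j=4: 16>15, j++

i=3, j=5, emitted=[]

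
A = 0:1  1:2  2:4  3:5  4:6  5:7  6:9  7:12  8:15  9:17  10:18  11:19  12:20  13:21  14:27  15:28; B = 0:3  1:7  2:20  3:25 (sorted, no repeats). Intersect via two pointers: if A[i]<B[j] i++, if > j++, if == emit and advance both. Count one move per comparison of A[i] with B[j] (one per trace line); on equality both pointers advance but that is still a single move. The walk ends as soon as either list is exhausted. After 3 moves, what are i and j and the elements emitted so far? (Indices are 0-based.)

[i=0,j=0] 1<3 → i++
[i=1,j=0] 2<3 → i++
[i=2,j=0] 4>3 → j++

i=2, j=1, emitted=[]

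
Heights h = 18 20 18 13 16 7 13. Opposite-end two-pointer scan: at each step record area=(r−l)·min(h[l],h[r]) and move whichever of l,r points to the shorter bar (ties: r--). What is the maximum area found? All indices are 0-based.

max area = 78

l=0 r=6: min(18,13)*6=78 best=78 *, r--
l=0 r=5: min(18,7)*5=35 best=78, r--
l=0 r=4: min(18,16)*4=64 best=78, r--
l=0 r=3: min(18,13)*3=39 best=78, r--
l=0 r=2: min(18,18)*2=36 best=78, r--
l=0 r=1: min(18,20)*1=18 best=78, l++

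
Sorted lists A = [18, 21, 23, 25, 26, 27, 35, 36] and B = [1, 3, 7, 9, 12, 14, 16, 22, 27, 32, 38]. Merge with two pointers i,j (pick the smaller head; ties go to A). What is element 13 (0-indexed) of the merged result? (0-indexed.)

[i=0,j=0] A[i]=18>B[j]=1 take 1 → j++
[i=0,j=1] A[i]=18>B[j]=3 take 3 → j++
[i=0,j=2] A[i]=18>B[j]=7 take 7 → j++
[i=0,j=3] A[i]=18>B[j]=9 take 9 → j++
[i=0,j=4] A[i]=18>B[j]=12 take 12 → j++
[i=0,j=5] A[i]=18>B[j]=14 take 14 → j++
[i=0,j=6] A[i]=18>B[j]=16 take 16 → j++
[i=0,j=7] A[i]=18<=B[j]=22 take 18 → i++
[i=1,j=7] A[i]=21<=B[j]=22 take 21 → i++
[i=2,j=7] A[i]=23>B[j]=22 take 22 → j++
[i=2,j=8] A[i]=23<=B[j]=27 take 23 → i++
[i=3,j=8] A[i]=25<=B[j]=27 take 25 → i++
[i=4,j=8] A[i]=26<=B[j]=27 take 26 → i++
[i=5,j=8] A[i]=27<=B[j]=27 take 27 → i++
[i=6,j=8] A[i]=35>B[j]=27 take 27 → j++
[i=6,j=9] A[i]=35>B[j]=32 take 32 → j++
[i=6,j=10] A[i]=35<=B[j]=38 take 35 → i++
[i=7,j=10] A[i]=36<=B[j]=38 take 36 → i++
[i=8,j=10] A done, take B[j]=38 → j++

merged[13] = 27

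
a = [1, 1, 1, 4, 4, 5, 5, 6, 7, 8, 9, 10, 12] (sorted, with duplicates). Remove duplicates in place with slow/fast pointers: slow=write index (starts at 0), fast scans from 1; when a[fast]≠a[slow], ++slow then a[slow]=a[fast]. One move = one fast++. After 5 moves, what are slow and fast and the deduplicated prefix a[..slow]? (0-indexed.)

slow=2, fast=6, prefix=[1, 4, 5]

(s=0,f=1) a[fast]=1=a[slow] dup → fast++
(s=0,f=2) a[fast]=1=a[slow] dup → fast++
(s=0,f=3) a[fast]=4≠a[slow]=1 write a[1]=4 → slow++,fast++
(s=1,f=4) a[fast]=4=a[slow] dup → fast++
(s=1,f=5) a[fast]=5≠a[slow]=4 write a[2]=5 → slow++,fast++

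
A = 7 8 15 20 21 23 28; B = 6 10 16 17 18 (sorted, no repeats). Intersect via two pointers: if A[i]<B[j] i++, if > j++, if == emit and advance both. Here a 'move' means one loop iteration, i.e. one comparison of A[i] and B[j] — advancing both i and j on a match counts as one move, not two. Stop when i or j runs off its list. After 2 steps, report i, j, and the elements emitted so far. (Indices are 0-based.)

i=0 j=0: 7>6, j++
i=0 j=1: 7<10, i++

i=1, j=1, emitted=[]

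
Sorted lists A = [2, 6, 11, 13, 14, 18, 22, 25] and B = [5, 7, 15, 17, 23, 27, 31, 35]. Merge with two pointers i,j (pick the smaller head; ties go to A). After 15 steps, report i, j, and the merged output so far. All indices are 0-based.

i=0 j=0: A[i]=2<=B[j]=5 take 2, i++
i=1 j=0: A[i]=6>B[j]=5 take 5, j++
i=1 j=1: A[i]=6<=B[j]=7 take 6, i++
i=2 j=1: A[i]=11>B[j]=7 take 7, j++
i=2 j=2: A[i]=11<=B[j]=15 take 11, i++
i=3 j=2: A[i]=13<=B[j]=15 take 13, i++
i=4 j=2: A[i]=14<=B[j]=15 take 14, i++
i=5 j=2: A[i]=18>B[j]=15 take 15, j++
i=5 j=3: A[i]=18>B[j]=17 take 17, j++
i=5 j=4: A[i]=18<=B[j]=23 take 18, i++
i=6 j=4: A[i]=22<=B[j]=23 take 22, i++
i=7 j=4: A[i]=25>B[j]=23 take 23, j++
i=7 j=5: A[i]=25<=B[j]=27 take 25, i++
i=8 j=5: A done, take B[j]=27, j++
i=8 j=6: A done, take B[j]=31, j++

i=8, j=7, merged so far=[2, 5, 6, 7, 11, 13, 14, 15, 17, 18, 22, 23, 25, 27, 31]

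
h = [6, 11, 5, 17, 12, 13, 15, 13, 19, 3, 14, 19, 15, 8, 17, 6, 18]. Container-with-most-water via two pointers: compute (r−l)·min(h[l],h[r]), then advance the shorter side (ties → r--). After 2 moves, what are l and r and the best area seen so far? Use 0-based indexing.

l=2, r=16, best area=165

[0,16] min(6,18)*16=96 best=96 * → l++
[1,16] min(11,18)*15=165 best=165 * → l++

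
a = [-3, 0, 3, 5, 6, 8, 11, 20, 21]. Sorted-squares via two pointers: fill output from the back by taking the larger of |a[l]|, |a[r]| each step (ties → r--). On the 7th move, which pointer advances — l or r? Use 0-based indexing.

r

[0,8] |-3|<=|21| out[8]=441 → r--
[0,7] |-3|<=|20| out[7]=400 → r--
[0,6] |-3|<=|11| out[6]=121 → r--
[0,5] |-3|<=|8| out[5]=64 → r--
[0,4] |-3|<=|6| out[4]=36 → r--
[0,3] |-3|<=|5| out[3]=25 → r--
[0,2] |-3|<=|3| out[2]=9 → r--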